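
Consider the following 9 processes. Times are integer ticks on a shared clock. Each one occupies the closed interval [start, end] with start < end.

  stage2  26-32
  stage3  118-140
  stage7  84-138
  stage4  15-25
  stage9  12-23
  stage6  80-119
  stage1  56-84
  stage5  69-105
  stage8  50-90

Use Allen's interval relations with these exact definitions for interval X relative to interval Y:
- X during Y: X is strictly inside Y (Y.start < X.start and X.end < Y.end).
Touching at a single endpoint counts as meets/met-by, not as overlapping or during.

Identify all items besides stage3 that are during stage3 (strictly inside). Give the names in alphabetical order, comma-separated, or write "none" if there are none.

Target stage3 = [118, 140].
stage1 [56, 84] → before → no.
stage2 [26, 32] → before → no.
stage4 [15, 25] → before → no.
stage5 [69, 105] → before → no.
stage6 [80, 119] → overlaps → no.
stage7 [84, 138] → overlaps → no.
stage8 [50, 90] → before → no.
stage9 [12, 23] → before → no.
Result: none.

none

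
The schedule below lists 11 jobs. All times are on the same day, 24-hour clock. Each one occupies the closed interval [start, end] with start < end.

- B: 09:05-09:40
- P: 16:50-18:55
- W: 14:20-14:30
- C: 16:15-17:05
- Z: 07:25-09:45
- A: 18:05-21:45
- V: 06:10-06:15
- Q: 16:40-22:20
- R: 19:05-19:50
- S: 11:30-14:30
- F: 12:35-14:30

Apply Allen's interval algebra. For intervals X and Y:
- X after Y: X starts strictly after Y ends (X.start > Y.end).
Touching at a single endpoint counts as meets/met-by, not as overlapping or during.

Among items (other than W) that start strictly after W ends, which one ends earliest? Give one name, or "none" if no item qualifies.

Target W = [14:20, 14:30].
A [18:05, 21:45] → after → candidate.
B [09:05, 09:40] → before → excluded.
C [16:15, 17:05] → after → candidate.
F [12:35, 14:30] → finished-by → excluded.
P [16:50, 18:55] → after → candidate.
Q [16:40, 22:20] → after → candidate.
R [19:05, 19:50] → after → candidate.
S [11:30, 14:30] → finished-by → excluded.
V [06:10, 06:15] → before → excluded.
Z [07:25, 09:45] → before → excluded.
Among candidates, earliest end is 17:05 → C.

C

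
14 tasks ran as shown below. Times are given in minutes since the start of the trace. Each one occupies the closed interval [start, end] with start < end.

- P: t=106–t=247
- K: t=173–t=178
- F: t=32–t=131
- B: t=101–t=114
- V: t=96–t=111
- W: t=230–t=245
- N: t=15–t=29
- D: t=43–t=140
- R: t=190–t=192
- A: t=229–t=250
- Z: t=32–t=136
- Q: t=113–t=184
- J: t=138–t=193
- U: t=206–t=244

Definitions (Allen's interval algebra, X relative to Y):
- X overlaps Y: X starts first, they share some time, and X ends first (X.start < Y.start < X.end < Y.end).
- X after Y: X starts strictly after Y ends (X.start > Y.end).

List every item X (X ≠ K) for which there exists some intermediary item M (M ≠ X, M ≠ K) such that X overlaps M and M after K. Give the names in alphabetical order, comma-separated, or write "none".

P, U

Target K = [t=173, t=178].
Intermediaries M with M after K: A, R, U, W.
Via A — items with X overlaps A: P, U.
Via R — items with X overlaps R: none.
Via U — items with X overlaps U: none.
Via W — items with X overlaps W: U.
Union: P, U.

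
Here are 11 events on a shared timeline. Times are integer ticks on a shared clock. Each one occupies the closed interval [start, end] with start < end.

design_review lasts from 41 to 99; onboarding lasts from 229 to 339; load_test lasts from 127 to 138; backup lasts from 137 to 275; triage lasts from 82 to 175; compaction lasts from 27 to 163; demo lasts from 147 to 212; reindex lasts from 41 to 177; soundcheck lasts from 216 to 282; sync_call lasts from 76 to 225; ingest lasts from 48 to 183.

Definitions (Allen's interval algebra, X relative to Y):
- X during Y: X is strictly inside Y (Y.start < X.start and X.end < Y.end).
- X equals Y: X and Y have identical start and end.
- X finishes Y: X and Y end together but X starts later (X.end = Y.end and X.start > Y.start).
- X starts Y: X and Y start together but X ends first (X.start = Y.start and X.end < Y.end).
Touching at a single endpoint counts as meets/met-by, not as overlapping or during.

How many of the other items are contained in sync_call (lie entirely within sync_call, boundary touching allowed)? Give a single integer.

3

Target sync_call = [76, 225].
backup [137, 275] → overlapped-by → no.
compaction [27, 163] → overlaps → no.
demo [147, 212] → during → counts.
design_review [41, 99] → overlaps → no.
ingest [48, 183] → overlaps → no.
load_test [127, 138] → during → counts.
onboarding [229, 339] → after → no.
reindex [41, 177] → overlaps → no.
soundcheck [216, 282] → overlapped-by → no.
triage [82, 175] → during → counts.
Total: 3.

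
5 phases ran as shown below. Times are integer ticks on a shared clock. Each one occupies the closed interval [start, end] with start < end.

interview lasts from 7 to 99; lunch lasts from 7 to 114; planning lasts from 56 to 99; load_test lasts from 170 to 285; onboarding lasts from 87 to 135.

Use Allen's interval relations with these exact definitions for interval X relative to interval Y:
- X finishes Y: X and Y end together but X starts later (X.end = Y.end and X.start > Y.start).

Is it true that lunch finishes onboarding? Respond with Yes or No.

lunch = [7, 114], onboarding = [87, 135].
Actual relation of lunch to onboarding: overlaps.
Asked whether 'finishes' holds → No.

No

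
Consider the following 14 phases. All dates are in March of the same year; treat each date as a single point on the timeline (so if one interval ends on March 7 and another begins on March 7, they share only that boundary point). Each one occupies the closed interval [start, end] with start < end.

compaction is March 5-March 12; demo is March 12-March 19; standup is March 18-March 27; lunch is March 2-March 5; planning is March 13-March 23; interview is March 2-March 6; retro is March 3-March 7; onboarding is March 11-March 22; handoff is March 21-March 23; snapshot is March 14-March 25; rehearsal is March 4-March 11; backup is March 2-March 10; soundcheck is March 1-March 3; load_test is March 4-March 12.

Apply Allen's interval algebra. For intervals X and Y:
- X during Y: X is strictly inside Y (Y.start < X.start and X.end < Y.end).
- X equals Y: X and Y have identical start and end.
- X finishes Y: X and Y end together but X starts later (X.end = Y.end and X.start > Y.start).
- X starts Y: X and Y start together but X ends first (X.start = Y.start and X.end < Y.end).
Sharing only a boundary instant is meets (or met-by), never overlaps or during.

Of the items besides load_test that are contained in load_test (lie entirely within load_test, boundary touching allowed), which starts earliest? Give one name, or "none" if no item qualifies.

rehearsal

Target load_test = [March 4, March 12].
backup [March 2, March 10] → overlaps → excluded.
compaction [March 5, March 12] → finishes → candidate.
demo [March 12, March 19] → met-by → excluded.
handoff [March 21, March 23] → after → excluded.
interview [March 2, March 6] → overlaps → excluded.
lunch [March 2, March 5] → overlaps → excluded.
onboarding [March 11, March 22] → overlapped-by → excluded.
planning [March 13, March 23] → after → excluded.
rehearsal [March 4, March 11] → starts → candidate.
retro [March 3, March 7] → overlaps → excluded.
snapshot [March 14, March 25] → after → excluded.
soundcheck [March 1, March 3] → before → excluded.
standup [March 18, March 27] → after → excluded.
Among candidates, earliest start is March 4 → rehearsal.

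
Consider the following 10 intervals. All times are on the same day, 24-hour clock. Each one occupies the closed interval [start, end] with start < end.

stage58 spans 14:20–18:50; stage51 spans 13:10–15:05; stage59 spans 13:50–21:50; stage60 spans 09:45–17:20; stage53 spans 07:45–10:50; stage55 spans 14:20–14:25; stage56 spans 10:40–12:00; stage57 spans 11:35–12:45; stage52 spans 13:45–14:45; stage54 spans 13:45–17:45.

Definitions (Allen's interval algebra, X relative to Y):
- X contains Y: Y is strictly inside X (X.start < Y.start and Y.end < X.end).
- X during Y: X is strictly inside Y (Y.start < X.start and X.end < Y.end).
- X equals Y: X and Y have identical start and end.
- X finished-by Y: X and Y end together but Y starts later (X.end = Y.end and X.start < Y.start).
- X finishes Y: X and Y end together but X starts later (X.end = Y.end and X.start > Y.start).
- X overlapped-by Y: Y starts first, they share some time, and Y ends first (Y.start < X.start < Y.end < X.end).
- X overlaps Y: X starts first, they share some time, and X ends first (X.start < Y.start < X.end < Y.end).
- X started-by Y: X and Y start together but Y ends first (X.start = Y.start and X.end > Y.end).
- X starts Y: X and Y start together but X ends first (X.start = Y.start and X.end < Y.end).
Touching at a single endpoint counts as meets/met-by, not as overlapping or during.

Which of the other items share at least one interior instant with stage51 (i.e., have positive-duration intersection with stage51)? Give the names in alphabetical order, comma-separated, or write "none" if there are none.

Target stage51 = [13:10, 15:05].
stage52 [13:45, 14:45] → during → yes.
stage53 [07:45, 10:50] → before → no.
stage54 [13:45, 17:45] → overlapped-by → yes.
stage55 [14:20, 14:25] → during → yes.
stage56 [10:40, 12:00] → before → no.
stage57 [11:35, 12:45] → before → no.
stage58 [14:20, 18:50] → overlapped-by → yes.
stage59 [13:50, 21:50] → overlapped-by → yes.
stage60 [09:45, 17:20] → contains → yes.
Result: stage52, stage54, stage55, stage58, stage59, stage60.

stage52, stage54, stage55, stage58, stage59, stage60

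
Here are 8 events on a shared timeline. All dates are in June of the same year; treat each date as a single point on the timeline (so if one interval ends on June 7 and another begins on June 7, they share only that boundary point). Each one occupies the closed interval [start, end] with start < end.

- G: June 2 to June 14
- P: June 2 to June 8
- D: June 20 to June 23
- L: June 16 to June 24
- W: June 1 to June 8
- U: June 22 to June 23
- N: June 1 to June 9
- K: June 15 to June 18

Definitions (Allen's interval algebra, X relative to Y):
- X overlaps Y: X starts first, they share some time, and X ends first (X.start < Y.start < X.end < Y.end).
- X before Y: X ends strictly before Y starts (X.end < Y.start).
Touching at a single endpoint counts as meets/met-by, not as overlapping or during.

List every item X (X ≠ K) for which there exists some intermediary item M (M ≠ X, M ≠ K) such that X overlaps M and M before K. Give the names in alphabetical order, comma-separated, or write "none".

Target K = [June 15, June 18].
Intermediaries M with M before K: G, N, P, W.
Via G — items with X overlaps G: N, W.
Via N — items with X overlaps N: none.
Via P — items with X overlaps P: none.
Via W — items with X overlaps W: none.
Union: N, W.

N, W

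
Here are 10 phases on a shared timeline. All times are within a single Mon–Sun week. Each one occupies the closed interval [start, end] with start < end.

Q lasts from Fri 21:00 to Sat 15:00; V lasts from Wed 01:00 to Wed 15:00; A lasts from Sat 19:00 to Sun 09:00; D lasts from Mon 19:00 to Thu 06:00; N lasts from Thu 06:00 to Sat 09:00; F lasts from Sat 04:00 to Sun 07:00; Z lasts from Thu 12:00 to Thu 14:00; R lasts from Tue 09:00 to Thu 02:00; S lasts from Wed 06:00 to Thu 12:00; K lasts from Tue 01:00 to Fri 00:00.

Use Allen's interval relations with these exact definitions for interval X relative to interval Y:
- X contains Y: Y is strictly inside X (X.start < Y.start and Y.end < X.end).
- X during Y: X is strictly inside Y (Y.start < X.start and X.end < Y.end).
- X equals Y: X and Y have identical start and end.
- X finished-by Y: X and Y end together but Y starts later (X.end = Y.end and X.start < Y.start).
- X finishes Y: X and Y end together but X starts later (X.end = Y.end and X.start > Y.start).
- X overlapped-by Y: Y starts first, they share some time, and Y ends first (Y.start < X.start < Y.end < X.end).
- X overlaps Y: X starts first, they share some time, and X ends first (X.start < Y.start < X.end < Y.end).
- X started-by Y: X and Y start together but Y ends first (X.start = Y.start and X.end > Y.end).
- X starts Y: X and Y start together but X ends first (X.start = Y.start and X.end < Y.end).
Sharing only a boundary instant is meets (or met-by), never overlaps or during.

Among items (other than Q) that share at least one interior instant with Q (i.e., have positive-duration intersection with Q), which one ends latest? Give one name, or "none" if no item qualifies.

F

Target Q = [Fri 21:00, Sat 15:00].
A [Sat 19:00, Sun 09:00] → after → excluded.
D [Mon 19:00, Thu 06:00] → before → excluded.
F [Sat 04:00, Sun 07:00] → overlapped-by → candidate.
K [Tue 01:00, Fri 00:00] → before → excluded.
N [Thu 06:00, Sat 09:00] → overlaps → candidate.
R [Tue 09:00, Thu 02:00] → before → excluded.
S [Wed 06:00, Thu 12:00] → before → excluded.
V [Wed 01:00, Wed 15:00] → before → excluded.
Z [Thu 12:00, Thu 14:00] → before → excluded.
Among candidates, latest end is Sun 07:00 → F.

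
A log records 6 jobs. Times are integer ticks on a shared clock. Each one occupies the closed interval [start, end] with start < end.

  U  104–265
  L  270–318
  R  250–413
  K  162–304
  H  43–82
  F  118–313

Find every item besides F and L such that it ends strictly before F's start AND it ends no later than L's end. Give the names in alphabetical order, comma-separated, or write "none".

Conditions: its end is strictly before F's start (X.end < 118) AND its end is no later than L's end (X.end <= 318).
H: end 82 < 118? ✓; end 82 <= 318? ✓ → yes.
K: end 304 < 118? ✗; end 304 <= 318? ✓ → no.
R: end 413 < 118? ✗; end 413 <= 318? ✗ → no.
U: end 265 < 118? ✗; end 265 <= 318? ✓ → no.
Result: H.

H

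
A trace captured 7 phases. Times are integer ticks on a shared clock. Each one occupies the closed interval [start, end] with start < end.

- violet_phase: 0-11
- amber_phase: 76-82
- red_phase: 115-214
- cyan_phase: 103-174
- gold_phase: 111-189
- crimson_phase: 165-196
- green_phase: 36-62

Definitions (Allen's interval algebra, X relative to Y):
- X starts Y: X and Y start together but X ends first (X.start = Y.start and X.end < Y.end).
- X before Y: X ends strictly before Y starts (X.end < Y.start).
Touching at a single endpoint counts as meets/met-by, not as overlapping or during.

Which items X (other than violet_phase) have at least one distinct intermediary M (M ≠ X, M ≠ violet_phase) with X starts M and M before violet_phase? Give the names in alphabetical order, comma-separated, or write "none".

Target violet_phase = [0, 11].
Intermediaries M with M before violet_phase: none.
Union: none.

none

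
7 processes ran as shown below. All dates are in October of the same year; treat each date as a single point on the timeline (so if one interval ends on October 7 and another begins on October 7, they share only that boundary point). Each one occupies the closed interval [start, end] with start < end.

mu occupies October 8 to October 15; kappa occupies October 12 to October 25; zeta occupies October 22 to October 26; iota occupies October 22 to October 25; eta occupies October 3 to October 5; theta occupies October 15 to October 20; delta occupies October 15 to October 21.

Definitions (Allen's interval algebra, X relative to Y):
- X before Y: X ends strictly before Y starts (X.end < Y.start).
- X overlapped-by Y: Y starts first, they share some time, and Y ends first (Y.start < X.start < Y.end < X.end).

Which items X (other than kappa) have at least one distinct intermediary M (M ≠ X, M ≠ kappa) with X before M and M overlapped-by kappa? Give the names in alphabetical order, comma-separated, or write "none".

Target kappa = [October 12, October 25].
Intermediaries M with M overlapped-by kappa: zeta.
Via zeta — items with X before zeta: delta, eta, mu, theta.
Union: delta, eta, mu, theta.

delta, eta, mu, theta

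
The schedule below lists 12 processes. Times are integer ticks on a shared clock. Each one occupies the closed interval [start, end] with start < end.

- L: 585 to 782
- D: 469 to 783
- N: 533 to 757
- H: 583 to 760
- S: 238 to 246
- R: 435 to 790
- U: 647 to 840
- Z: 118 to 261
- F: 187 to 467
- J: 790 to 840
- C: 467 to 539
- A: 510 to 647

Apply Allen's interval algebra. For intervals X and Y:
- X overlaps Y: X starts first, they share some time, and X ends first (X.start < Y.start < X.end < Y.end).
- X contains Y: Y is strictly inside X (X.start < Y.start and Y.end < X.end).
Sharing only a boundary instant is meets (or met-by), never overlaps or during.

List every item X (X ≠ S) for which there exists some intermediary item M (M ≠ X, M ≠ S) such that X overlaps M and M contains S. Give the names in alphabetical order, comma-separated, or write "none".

Target S = [238, 246].
Intermediaries M with M contains S: F, Z.
Via F — items with X overlaps F: Z.
Via Z — items with X overlaps Z: none.
Union: Z.

Z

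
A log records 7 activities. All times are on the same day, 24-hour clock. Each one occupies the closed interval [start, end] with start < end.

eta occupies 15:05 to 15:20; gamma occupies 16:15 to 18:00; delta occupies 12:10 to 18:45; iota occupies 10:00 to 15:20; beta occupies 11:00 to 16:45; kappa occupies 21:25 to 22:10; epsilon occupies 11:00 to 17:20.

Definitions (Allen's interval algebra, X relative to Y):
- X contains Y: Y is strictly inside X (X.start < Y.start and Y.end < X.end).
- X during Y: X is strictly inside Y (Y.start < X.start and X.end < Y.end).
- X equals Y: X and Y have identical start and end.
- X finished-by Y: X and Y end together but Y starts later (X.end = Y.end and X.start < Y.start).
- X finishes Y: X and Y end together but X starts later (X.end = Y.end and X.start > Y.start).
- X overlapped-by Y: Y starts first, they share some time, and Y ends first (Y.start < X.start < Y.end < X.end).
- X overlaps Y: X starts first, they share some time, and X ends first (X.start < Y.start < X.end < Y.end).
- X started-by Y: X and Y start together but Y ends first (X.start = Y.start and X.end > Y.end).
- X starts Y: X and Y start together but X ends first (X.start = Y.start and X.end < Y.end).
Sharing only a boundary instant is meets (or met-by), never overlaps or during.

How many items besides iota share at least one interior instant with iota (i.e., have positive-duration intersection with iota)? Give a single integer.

4

Target iota = [10:00, 15:20].
beta [11:00, 16:45] → overlapped-by → counts.
delta [12:10, 18:45] → overlapped-by → counts.
epsilon [11:00, 17:20] → overlapped-by → counts.
eta [15:05, 15:20] → finishes → counts.
gamma [16:15, 18:00] → after → no.
kappa [21:25, 22:10] → after → no.
Total: 4.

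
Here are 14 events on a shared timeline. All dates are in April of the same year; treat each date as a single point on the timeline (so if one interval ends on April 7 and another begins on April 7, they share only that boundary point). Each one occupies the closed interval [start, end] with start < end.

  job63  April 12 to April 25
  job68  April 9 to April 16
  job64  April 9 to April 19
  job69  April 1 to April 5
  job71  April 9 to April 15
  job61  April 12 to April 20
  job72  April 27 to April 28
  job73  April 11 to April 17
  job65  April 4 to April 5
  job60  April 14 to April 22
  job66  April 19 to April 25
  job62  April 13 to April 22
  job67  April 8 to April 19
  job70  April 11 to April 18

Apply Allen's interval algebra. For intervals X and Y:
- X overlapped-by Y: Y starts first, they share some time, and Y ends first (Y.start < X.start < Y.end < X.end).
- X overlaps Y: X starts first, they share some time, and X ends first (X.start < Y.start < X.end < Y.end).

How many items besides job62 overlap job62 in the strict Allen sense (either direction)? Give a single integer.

Target job62 = [April 13, April 22].
job60 [April 14, April 22] → finishes → no.
job61 [April 12, April 20] → overlaps → counts.
job63 [April 12, April 25] → contains → no.
job64 [April 9, April 19] → overlaps → counts.
job65 [April 4, April 5] → before → no.
job66 [April 19, April 25] → overlapped-by → counts.
job67 [April 8, April 19] → overlaps → counts.
job68 [April 9, April 16] → overlaps → counts.
job69 [April 1, April 5] → before → no.
job70 [April 11, April 18] → overlaps → counts.
job71 [April 9, April 15] → overlaps → counts.
job72 [April 27, April 28] → after → no.
job73 [April 11, April 17] → overlaps → counts.
Total: 8.

8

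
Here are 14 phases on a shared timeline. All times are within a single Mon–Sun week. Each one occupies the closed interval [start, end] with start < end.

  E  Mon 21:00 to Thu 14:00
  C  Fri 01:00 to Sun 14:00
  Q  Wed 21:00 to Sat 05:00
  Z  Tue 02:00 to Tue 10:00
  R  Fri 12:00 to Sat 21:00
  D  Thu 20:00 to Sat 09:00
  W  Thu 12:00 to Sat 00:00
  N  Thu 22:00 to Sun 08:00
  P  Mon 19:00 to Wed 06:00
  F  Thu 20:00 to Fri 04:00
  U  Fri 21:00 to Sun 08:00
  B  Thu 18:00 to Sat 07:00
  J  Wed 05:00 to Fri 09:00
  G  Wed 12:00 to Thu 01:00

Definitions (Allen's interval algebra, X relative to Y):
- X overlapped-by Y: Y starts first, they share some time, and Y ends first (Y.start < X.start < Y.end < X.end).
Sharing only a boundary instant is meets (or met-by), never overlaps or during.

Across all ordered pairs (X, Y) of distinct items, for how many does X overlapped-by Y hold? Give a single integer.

37

Checking all 182 ordered pairs for relation 'overlapped-by'; matching pairs in alphabetical order:
(B, J): B overlapped-by J ✓
(B, Q): B overlapped-by Q ✓
(B, W): B overlapped-by W ✓
(C, B): C overlapped-by B ✓
(C, D): C overlapped-by D ✓
(C, F): C overlapped-by F ✓
(C, J): C overlapped-by J ✓
(C, N): C overlapped-by N ✓
(C, Q): C overlapped-by Q ✓
(C, W): C overlapped-by W ✓
(D, B): D overlapped-by B ✓
(D, J): D overlapped-by J ✓
(D, Q): D overlapped-by Q ✓
(D, W): D overlapped-by W ✓
(E, P): E overlapped-by P ✓
(J, E): J overlapped-by E ✓
(J, P): J overlapped-by P ✓
(N, B): N overlapped-by B ✓
(N, D): N overlapped-by D ✓
(N, F): N overlapped-by F ✓
(N, J): N overlapped-by J ✓
(N, Q): N overlapped-by Q ✓
(N, W): N overlapped-by W ✓
(Q, E): Q overlapped-by E ✓
... plus 13 further pairs not listed.
Count: 37.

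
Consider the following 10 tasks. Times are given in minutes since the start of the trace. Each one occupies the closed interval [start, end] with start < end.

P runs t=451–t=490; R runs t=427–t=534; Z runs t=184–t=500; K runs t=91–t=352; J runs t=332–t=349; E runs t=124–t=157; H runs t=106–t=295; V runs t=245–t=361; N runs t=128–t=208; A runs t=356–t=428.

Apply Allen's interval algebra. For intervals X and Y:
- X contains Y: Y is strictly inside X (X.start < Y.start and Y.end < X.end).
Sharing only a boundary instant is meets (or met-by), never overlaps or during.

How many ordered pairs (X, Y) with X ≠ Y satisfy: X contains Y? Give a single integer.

12

Checking all 90 ordered pairs for relation 'contains'; matching pairs in alphabetical order:
(H, E): H contains E ✓
(H, N): H contains N ✓
(K, E): K contains E ✓
(K, H): K contains H ✓
(K, J): K contains J ✓
(K, N): K contains N ✓
(R, P): R contains P ✓
(V, J): V contains J ✓
(Z, A): Z contains A ✓
(Z, J): Z contains J ✓
(Z, P): Z contains P ✓
(Z, V): Z contains V ✓
Count: 12.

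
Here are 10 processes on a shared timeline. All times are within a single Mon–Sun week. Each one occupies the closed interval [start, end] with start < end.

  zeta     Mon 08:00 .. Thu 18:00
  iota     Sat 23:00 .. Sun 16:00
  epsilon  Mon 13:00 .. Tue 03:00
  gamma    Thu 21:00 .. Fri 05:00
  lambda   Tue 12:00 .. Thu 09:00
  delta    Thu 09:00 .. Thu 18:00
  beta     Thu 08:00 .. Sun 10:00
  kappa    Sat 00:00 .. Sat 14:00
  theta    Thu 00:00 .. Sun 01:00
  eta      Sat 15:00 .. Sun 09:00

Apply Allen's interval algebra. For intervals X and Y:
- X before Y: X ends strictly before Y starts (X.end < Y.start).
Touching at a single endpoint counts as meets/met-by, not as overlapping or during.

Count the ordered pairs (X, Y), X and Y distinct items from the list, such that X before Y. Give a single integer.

25

Checking all 90 ordered pairs for relation 'before'; matching pairs in alphabetical order:
(delta, eta): delta before eta ✓
(delta, gamma): delta before gamma ✓
(delta, iota): delta before iota ✓
(delta, kappa): delta before kappa ✓
(epsilon, beta): epsilon before beta ✓
(epsilon, delta): epsilon before delta ✓
(epsilon, eta): epsilon before eta ✓
(epsilon, gamma): epsilon before gamma ✓
(epsilon, iota): epsilon before iota ✓
(epsilon, kappa): epsilon before kappa ✓
(epsilon, lambda): epsilon before lambda ✓
(epsilon, theta): epsilon before theta ✓
(gamma, eta): gamma before eta ✓
(gamma, iota): gamma before iota ✓
(gamma, kappa): gamma before kappa ✓
(kappa, eta): kappa before eta ✓
(kappa, iota): kappa before iota ✓
(lambda, eta): lambda before eta ✓
(lambda, gamma): lambda before gamma ✓
(lambda, iota): lambda before iota ✓
(lambda, kappa): lambda before kappa ✓
(zeta, eta): zeta before eta ✓
(zeta, gamma): zeta before gamma ✓
(zeta, iota): zeta before iota ✓
... plus 1 further pairs not listed.
Count: 25.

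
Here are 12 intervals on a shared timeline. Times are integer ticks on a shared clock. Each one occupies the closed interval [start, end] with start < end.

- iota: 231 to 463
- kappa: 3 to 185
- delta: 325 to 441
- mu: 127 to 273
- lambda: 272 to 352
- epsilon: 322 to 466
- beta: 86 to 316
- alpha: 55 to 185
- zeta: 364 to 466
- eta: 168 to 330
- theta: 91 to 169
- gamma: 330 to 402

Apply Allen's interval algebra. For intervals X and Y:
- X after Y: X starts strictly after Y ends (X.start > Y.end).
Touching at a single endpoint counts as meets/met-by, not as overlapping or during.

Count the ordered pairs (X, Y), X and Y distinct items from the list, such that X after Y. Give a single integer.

Checking all 132 ordered pairs for relation 'after'; matching pairs in alphabetical order:
(delta, alpha): delta after alpha ✓
(delta, beta): delta after beta ✓
(delta, kappa): delta after kappa ✓
(delta, mu): delta after mu ✓
(delta, theta): delta after theta ✓
(epsilon, alpha): epsilon after alpha ✓
(epsilon, beta): epsilon after beta ✓
(epsilon, kappa): epsilon after kappa ✓
(epsilon, mu): epsilon after mu ✓
(epsilon, theta): epsilon after theta ✓
(gamma, alpha): gamma after alpha ✓
(gamma, beta): gamma after beta ✓
(gamma, kappa): gamma after kappa ✓
(gamma, mu): gamma after mu ✓
(gamma, theta): gamma after theta ✓
(iota, alpha): iota after alpha ✓
(iota, kappa): iota after kappa ✓
(iota, theta): iota after theta ✓
(lambda, alpha): lambda after alpha ✓
(lambda, kappa): lambda after kappa ✓
(lambda, theta): lambda after theta ✓
(zeta, alpha): zeta after alpha ✓
(zeta, beta): zeta after beta ✓
(zeta, eta): zeta after eta ✓
... plus 4 further pairs not listed.
Count: 28.

28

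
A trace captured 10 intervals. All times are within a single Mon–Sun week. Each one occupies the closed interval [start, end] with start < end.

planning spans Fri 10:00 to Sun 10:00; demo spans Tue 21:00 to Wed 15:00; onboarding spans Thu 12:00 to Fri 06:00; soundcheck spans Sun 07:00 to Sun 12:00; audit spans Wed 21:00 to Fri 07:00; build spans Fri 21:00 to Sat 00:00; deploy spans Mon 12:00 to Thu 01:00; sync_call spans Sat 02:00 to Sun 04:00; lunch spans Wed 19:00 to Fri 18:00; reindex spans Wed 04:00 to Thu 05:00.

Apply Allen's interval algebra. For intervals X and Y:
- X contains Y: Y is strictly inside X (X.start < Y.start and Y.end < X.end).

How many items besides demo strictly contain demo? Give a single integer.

1

Target demo = [Tue 21:00, Wed 15:00].
audit [Wed 21:00, Fri 07:00] → after → no.
build [Fri 21:00, Sat 00:00] → after → no.
deploy [Mon 12:00, Thu 01:00] → contains → counts.
lunch [Wed 19:00, Fri 18:00] → after → no.
onboarding [Thu 12:00, Fri 06:00] → after → no.
planning [Fri 10:00, Sun 10:00] → after → no.
reindex [Wed 04:00, Thu 05:00] → overlapped-by → no.
soundcheck [Sun 07:00, Sun 12:00] → after → no.
sync_call [Sat 02:00, Sun 04:00] → after → no.
Total: 1.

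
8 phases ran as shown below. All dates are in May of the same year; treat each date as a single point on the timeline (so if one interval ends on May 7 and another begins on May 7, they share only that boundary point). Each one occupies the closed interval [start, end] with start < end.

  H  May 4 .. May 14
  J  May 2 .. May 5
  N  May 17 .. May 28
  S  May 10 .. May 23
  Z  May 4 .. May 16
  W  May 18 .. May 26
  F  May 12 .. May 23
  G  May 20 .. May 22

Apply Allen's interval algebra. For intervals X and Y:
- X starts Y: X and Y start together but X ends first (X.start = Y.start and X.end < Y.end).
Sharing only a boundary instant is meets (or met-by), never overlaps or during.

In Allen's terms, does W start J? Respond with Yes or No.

No

W = [May 18, May 26], J = [May 2, May 5].
Actual relation of W to J: after.
Asked whether 'starts' holds → No.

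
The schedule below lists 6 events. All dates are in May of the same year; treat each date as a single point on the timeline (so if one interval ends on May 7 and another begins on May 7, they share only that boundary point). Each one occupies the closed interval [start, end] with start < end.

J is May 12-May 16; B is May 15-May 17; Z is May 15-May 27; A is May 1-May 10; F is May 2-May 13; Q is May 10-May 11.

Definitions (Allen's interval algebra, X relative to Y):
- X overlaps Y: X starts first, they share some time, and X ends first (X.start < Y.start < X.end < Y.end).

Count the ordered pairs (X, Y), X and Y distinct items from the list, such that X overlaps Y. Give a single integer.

Checking all 30 ordered pairs for relation 'overlaps'; matching pairs in alphabetical order:
(A, F): A overlaps F ✓
(F, J): F overlaps J ✓
(J, B): J overlaps B ✓
(J, Z): J overlaps Z ✓
Count: 4.

4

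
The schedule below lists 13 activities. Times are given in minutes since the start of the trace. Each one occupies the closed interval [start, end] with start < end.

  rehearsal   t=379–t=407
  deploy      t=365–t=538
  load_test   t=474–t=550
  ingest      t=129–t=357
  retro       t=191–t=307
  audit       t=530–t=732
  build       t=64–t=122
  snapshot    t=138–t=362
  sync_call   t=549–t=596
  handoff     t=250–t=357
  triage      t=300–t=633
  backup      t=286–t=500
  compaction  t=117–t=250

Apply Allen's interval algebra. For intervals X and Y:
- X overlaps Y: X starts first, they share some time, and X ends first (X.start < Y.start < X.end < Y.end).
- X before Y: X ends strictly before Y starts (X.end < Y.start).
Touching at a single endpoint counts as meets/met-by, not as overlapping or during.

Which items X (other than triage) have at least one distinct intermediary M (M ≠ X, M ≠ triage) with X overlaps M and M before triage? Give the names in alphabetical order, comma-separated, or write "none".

build

Target triage = [t=300, t=633].
Intermediaries M with M before triage: build, compaction.
Via build — items with X overlaps build: none.
Via compaction — items with X overlaps compaction: build.
Union: build.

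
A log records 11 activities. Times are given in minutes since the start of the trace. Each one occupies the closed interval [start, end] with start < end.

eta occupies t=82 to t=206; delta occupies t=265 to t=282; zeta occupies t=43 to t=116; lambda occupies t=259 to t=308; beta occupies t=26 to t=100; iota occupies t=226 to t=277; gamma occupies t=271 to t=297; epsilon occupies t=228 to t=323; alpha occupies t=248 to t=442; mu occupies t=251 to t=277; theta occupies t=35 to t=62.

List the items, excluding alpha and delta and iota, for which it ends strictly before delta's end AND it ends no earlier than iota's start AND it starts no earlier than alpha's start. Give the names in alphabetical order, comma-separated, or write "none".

mu

Conditions: its end is strictly before delta's end (X.end < t=282) AND its end is no earlier than iota's start (X.end >= t=226) AND its start is no earlier than alpha's start (X.start >= t=248).
beta: end t=100 < t=282? ✓; end t=100 >= t=226? ✗; start t=26 >= t=248? ✗ → no.
epsilon: end t=323 < t=282? ✗; end t=323 >= t=226? ✓; start t=228 >= t=248? ✗ → no.
eta: end t=206 < t=282? ✓; end t=206 >= t=226? ✗; start t=82 >= t=248? ✗ → no.
gamma: end t=297 < t=282? ✗; end t=297 >= t=226? ✓; start t=271 >= t=248? ✓ → no.
lambda: end t=308 < t=282? ✗; end t=308 >= t=226? ✓; start t=259 >= t=248? ✓ → no.
mu: end t=277 < t=282? ✓; end t=277 >= t=226? ✓; start t=251 >= t=248? ✓ → yes.
theta: end t=62 < t=282? ✓; end t=62 >= t=226? ✗; start t=35 >= t=248? ✗ → no.
zeta: end t=116 < t=282? ✓; end t=116 >= t=226? ✗; start t=43 >= t=248? ✗ → no.
Result: mu.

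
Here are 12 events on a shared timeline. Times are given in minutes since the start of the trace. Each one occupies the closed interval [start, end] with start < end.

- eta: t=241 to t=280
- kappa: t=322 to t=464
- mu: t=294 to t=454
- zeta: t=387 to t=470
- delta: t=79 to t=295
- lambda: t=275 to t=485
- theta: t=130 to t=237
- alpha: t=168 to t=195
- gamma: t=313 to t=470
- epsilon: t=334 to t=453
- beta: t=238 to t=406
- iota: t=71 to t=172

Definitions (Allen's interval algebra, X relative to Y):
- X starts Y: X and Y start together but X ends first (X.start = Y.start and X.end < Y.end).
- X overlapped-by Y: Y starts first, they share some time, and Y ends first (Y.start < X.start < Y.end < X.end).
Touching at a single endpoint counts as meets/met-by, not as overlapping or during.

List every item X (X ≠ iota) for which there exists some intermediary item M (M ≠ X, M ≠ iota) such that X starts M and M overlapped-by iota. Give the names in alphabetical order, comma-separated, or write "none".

Target iota = [t=71, t=172].
Intermediaries M with M overlapped-by iota: alpha, delta, theta.
Via alpha — items with X starts alpha: none.
Via delta — items with X starts delta: none.
Via theta — items with X starts theta: none.
Union: none.

none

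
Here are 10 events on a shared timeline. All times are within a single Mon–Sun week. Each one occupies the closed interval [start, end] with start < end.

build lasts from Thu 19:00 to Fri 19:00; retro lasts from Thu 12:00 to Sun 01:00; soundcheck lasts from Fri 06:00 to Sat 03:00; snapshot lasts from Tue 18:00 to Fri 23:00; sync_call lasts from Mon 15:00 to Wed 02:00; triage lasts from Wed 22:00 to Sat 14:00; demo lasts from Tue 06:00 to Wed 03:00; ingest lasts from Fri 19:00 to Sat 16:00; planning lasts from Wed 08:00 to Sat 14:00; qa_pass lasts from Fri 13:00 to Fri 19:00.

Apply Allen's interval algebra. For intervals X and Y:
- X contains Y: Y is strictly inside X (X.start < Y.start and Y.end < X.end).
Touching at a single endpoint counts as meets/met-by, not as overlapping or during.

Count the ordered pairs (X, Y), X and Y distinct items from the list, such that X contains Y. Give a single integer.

13

Checking all 90 ordered pairs for relation 'contains'; matching pairs in alphabetical order:
(planning, build): planning contains build ✓
(planning, qa_pass): planning contains qa_pass ✓
(planning, soundcheck): planning contains soundcheck ✓
(retro, build): retro contains build ✓
(retro, ingest): retro contains ingest ✓
(retro, qa_pass): retro contains qa_pass ✓
(retro, soundcheck): retro contains soundcheck ✓
(snapshot, build): snapshot contains build ✓
(snapshot, qa_pass): snapshot contains qa_pass ✓
(soundcheck, qa_pass): soundcheck contains qa_pass ✓
(triage, build): triage contains build ✓
(triage, qa_pass): triage contains qa_pass ✓
(triage, soundcheck): triage contains soundcheck ✓
Count: 13.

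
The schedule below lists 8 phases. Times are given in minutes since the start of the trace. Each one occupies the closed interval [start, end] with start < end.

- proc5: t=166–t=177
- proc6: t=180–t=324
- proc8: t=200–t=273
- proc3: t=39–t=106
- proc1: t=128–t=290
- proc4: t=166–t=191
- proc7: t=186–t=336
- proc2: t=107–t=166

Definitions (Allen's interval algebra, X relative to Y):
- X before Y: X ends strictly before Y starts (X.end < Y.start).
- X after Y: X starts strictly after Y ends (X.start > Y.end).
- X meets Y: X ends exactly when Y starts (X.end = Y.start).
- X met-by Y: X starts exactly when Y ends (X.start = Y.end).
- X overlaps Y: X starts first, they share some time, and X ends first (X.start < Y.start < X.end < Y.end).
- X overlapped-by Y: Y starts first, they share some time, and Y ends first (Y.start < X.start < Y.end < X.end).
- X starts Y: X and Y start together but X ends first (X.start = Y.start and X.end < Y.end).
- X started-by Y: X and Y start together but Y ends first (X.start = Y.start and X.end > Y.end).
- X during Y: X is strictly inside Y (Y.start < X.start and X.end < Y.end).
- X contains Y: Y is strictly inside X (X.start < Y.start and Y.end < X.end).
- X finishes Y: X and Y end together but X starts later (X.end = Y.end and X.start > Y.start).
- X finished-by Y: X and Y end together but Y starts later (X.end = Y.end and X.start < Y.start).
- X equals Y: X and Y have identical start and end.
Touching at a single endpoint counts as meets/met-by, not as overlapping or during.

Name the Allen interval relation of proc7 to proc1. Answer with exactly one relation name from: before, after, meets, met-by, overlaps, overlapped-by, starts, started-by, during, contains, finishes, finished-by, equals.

overlapped-by

proc7 = [t=186, t=336]; proc1 = [t=128, t=290].
Compare endpoints: proc7.start > proc1.start, proc7.start < proc1.end, proc7.end > proc1.start, proc7.end > proc1.end.
That pattern is 'overlapped-by'.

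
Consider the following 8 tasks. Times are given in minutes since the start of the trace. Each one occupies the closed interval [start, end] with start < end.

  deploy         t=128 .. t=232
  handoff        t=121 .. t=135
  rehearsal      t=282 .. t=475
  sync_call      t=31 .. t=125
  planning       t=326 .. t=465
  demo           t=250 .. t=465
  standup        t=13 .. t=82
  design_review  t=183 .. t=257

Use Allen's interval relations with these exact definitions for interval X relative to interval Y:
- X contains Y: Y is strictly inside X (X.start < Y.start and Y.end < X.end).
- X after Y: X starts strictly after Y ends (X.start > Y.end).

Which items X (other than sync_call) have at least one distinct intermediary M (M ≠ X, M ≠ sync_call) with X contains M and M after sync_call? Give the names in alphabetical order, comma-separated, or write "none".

Target sync_call = [t=31, t=125].
Intermediaries M with M after sync_call: demo, deploy, design_review, planning, rehearsal.
Via demo — items with X contains demo: none.
Via deploy — items with X contains deploy: none.
Via design_review — items with X contains design_review: none.
Via planning — items with X contains planning: rehearsal.
Via rehearsal — items with X contains rehearsal: none.
Union: rehearsal.

rehearsal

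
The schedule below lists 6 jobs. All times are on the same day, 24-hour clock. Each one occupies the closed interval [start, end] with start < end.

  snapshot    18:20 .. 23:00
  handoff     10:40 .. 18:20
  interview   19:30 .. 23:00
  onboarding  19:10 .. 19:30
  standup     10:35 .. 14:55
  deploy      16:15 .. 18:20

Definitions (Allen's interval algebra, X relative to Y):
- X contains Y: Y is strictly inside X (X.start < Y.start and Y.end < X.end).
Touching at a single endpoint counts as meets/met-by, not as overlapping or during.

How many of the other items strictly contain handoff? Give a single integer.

0

Target handoff = [10:40, 18:20].
deploy [16:15, 18:20] → finishes → no.
interview [19:30, 23:00] → after → no.
onboarding [19:10, 19:30] → after → no.
snapshot [18:20, 23:00] → met-by → no.
standup [10:35, 14:55] → overlaps → no.
Total: 0.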